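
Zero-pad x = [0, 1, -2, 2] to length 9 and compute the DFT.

Original 4-point DFT: [1, 2+1i, -5, 2-1i]
Zero-padded 9-point DFT provides frequency interpolation.

DFT_9([x, 0, ...]) = [1, -0.5813-0.4052i, 1.0530+1.4313i, 2.5000-2.5981i, -3.4718-3.3596i, -3.4718+3.3596i, 2.5000+2.5981i, 1.0530-1.4313i, -0.5813+0.4052i]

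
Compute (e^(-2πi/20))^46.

Since ω_20^20 = 1, powers reduce modulo 20.
46 mod 20 = 6
So ω_20^46 = ω_20^6 = e^(-2πi·6/20)

ω_20^46 = ω_20^6 = -0.3090-0.9511i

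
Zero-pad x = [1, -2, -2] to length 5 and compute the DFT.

Original 3-point DFT: [-3, 3, 3]
Zero-padded 5-point DFT provides frequency interpolation.

DFT_5([x, 0, ...]) = [-3, 2.0000+3.0777i, 2.0000-0.7265i, 2.0000+0.7265i, 2.0000-3.0777i]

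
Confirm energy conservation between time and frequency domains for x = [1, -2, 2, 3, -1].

Time domain:
Σ|x[n]|² = |1|² + |-2|² + |2|² + |3|² + |-1|² = 19.0000

Frequency domain:
(1/5)Σ|X[k]|² = (1/5)(|3|² + |-3.9721+1.5388i|² + |4.9721-0.3633i|² + |4.9721+0.3633i|² + |-3.9721-1.5388i|²) = (1/5)·95.0000 = 19.0000

Both sides agree, confirming Parseval's theorem.

Σ|x[n]|² = (1/N)Σ|X[k]|² = 19.0000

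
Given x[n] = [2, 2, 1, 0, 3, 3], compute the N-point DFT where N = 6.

X[k] = Σ(n=0 to 5) x[n] · ω_6^(nk)
where ω_6 = e^(-2πi/6)

Computing each X[k]:
X[0] = 11
X[1] = 2.5000+2.5981i
X[2] = -2.5000-0.8660i
X[3] = 1
X[4] = -2.5000+0.8660i
X[5] = 2.5000-2.5981i

X = [11, 2.5000+2.5981i, -2.5000-0.8660i, 1, -2.5000+0.8660i, 2.5000-2.5981i]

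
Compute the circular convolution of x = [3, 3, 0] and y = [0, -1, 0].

(x ⊛ y)[n] = Σ(m=0 to 2) x[m] · y[(n-m) mod 3]

Computing each output sample:
(x ⊛ y)[0] = 0
(x ⊛ y)[1] = -3
(x ⊛ y)[2] = -3

x ⊛ y = [0, -3, -3]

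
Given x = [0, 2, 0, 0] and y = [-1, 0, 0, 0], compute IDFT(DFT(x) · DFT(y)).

(x ⊛ y)[n] = Σ(m=0 to 3) x[m] · y[(n-m) mod 4]

Computing each output sample:
(x ⊛ y)[0] = 0
(x ⊛ y)[1] = -2
(x ⊛ y)[2] = 0
(x ⊛ y)[3] = 0

x ⊛ y = [0, -2, 0, 0]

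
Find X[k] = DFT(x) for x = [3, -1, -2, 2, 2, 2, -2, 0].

X[k] = Σ(n=0 to 7) x[n] · ω_8^(nk)
where ω_8 = e^(-2πi/8)

Computing each X[k]:
X[0] = 4
X[1] = -2.5355+0.7071i
X[2] = 9+1i
X[3] = 4.5355+0.7071i
X[4] = -2
X[5] = 4.5355-0.7071i
X[6] = 9-1i
X[7] = -2.5355-0.7071i

X = [4, -2.5355+0.7071i, 9+1i, 4.5355+0.7071i, -2, 4.5355-0.7071i, 9-1i, -2.5355-0.7071i]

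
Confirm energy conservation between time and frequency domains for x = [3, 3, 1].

Time domain:
Σ|x[n]|² = |3|² + |3|² + |1|² = 19.0000

Frequency domain:
(1/3)Σ|X[k]|² = (1/3)(|7|² + |1.0000-1.7321i|² + |1.0000+1.7321i|²) = (1/3)·57.0000 = 19.0000

Both sides agree, confirming Parseval's theorem.

Σ|x[n]|² = (1/N)Σ|X[k]|² = 19.0000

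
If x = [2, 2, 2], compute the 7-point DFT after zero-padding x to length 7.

Original 3-point DFT: [6, 0, 0]
Zero-padded 7-point DFT provides frequency interpolation.

DFT_7([x, 0, ...]) = [6, 2.8019-3.5135i, -0.2470-1.0821i, 1.4450+0.6959i, 1.4450-0.6959i, -0.2470+1.0821i, 2.8019+3.5135i]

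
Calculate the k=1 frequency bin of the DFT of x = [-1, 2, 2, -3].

X[1] = Σ(n=0 to 3) x[n] · ω_4^(1n) where ω_4 = e^(-2πi/4)
= (-1)·ω_4^0 + (2)·ω_4^1 + (2)·ω_4^2 + (-3)·ω_4^3

X[1] = -3-5i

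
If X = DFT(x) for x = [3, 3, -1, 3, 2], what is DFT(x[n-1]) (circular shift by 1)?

Time shift by 1: X_shifted[k] = ω_5^(1k) · X[k]
Shifted x = [2, 3, 3, -1, 3]

DFT(x[n-1]) = [10, 2.2361-2.3511i, -2.2361+3.8042i, -2.2361-3.8042i, 2.2361+2.3511i]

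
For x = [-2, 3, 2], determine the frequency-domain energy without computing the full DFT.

Parseval: Σ|x[n]|² = (1/N)Σ|X[k]|², so Σ|X[k]|² = N·Σ|x[n]|² = 3·17.0000

Σ|X[k]|² = N·Σ|x[n]|² = 3·17.0000 = 51.0000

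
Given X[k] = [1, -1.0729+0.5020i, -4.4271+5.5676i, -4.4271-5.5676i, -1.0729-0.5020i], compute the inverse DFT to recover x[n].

x[n] = (1/5) Σ(k=0 to 4) X[k] · e^(2πikn/5)

Computing each x[n]:
x[0] = -2
x[1] = 0
x[2] = 2
x[3] = -2
x[4] = 3

x = [-2, 0, 2, -2, 3]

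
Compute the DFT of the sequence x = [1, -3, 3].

X[k] = Σ(n=0 to 2) x[n] · ω_3^(nk)
where ω_3 = e^(-2πi/3)

Computing each X[k]:
X[0] = 1
X[1] = 1.0000+5.1962i
X[2] = 1.0000-5.1962i

X = [1, 1.0000+5.1962i, 1.0000-5.1962i]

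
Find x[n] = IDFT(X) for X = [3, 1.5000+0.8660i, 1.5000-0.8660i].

x[n] = (1/3) Σ(k=0 to 2) X[k] · e^(2πikn/3)

Computing each x[n]:
x[0] = 2
x[1] = 0
x[2] = 1

x = [2, 0, 1]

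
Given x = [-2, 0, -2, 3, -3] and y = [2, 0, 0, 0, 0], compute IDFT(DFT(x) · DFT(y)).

(x ⊛ y)[n] = Σ(m=0 to 4) x[m] · y[(n-m) mod 5]

Computing each output sample:
(x ⊛ y)[0] = -4
(x ⊛ y)[1] = 0
(x ⊛ y)[2] = -4
(x ⊛ y)[3] = 6
(x ⊛ y)[4] = -6

x ⊛ y = [-4, 0, -4, 6, -6]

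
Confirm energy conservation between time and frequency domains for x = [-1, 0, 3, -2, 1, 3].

Time domain:
Σ|x[n]|² = |-1|² + |0|² + |3|² + |-2|² + |1|² + |3|² = 24.0000

Frequency domain:
(1/6)Σ|X[k]|² = (1/6)(|4|² + |0.5000+0.8660i|² + |-6.5000+4.3301i|² + |2|² + |-6.5000-4.3301i|² + |0.5000-0.8660i|²) = (1/6)·144.0000 = 24.0000

Both sides agree, confirming Parseval's theorem.

Σ|x[n]|² = (1/N)Σ|X[k]|² = 24.0000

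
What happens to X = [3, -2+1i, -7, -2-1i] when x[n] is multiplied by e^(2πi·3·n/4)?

Modulation property: DFT(ω_4^(-3n)·x[n]) = X[(k-3) mod 4], so circularly shift X by 3 positions.

X[k-3] = [-2+1i, -7, -2-1i, 3]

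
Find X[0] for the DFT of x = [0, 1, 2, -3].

X[0] = Σ(n=0 to 3) x[n] · ω_4^0 = Σ x[n]
= (0) + (1) + (2) + (-3)

X[0] = 0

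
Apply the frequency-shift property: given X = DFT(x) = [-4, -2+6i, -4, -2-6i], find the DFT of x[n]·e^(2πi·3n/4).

Modulation property: DFT(ω_4^(-3n)·x[n]) = X[(k-3) mod 4], so circularly shift X by 3 positions.

X[k-3] = [-2+6i, -4, -2-6i, -4]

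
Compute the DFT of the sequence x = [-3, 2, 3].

X[k] = Σ(n=0 to 2) x[n] · ω_3^(nk)
where ω_3 = e^(-2πi/3)

Computing each X[k]:
X[0] = 2
X[1] = -5.5000+0.8660i
X[2] = -5.5000-0.8660i

X = [2, -5.5000+0.8660i, -5.5000-0.8660i]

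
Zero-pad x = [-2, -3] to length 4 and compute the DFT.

Original 2-point DFT: [-5, 1]
Zero-padded 4-point DFT provides frequency interpolation.

DFT_4([x, 0, ...]) = [-5, -2+3i, 1, -2-3i]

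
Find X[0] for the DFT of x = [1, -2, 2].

X[0] = Σ(n=0 to 2) x[n] · ω_3^0 = Σ x[n]
= (1) + (-2) + (2)

X[0] = 1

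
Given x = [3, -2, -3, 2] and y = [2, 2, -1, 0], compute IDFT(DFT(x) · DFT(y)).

(x ⊛ y)[n] = Σ(m=0 to 3) x[m] · y[(n-m) mod 4]

Computing each output sample:
(x ⊛ y)[0] = 13
(x ⊛ y)[1] = 0
(x ⊛ y)[2] = -13
(x ⊛ y)[3] = 0

x ⊛ y = [13, 0, -13, 0]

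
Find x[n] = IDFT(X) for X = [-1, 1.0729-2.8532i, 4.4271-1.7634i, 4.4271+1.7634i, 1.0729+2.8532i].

x[n] = (1/5) Σ(k=0 to 4) X[k] · e^(2πikn/5)

Computing each x[n]:
x[0] = 2
x[1] = 0
x[2] = 0
x[3] = 0
x[4] = -3

x = [2, 0, 0, 0, -3]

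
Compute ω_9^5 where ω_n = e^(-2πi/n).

ω_9^5 = e^(-2πi·5/9)
= cos(-2π·5/9) + i·sin(-2π·5/9)
= cos(-10π/9) + i·sin(-10π/9)

ω_9^5 = cos(-10π/9) + i·sin(-10π/9) = -0.9397+0.3420i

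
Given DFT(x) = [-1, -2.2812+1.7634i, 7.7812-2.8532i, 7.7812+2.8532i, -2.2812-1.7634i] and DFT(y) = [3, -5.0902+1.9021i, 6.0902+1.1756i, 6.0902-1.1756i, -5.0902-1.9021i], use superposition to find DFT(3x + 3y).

By linearity: DFT(3x + 3y) = 3·DFT(x) + 3·DFT(y)
= 3·[-1, -2.2812+1.7634i, 7.7812-2.8532i, 7.7812+2.8532i, -2.2812-1.7634i] + 3·[3, -5.0902+1.9021i, 6.0902+1.1756i, 6.0902-1.1756i, -5.0902-1.9021i]

Computing element-wise:
Z[0] = 3·(-1) + 3·(3) = 6
Z[1] = 3·(-2.2812+1.7634i) + 3·(-5.0902+1.9021i) = -22.1142+10.9965i
Z[2] = 3·(7.7812-2.8532i) + 3·(6.0902+1.1756i) = 41.6142-5.0328i
Z[3] = 3·(7.7812+2.8532i) + 3·(6.0902-1.1756i) = 41.6142+5.0328i
Z[4] = 3·(-2.2812-1.7634i) + 3·(-5.0902-1.9021i) = -22.1142-10.9965i

DFT(3x + 3y) = 3·X + 3·Y = [6, -22.1142+10.9965i, 41.6142-5.0328i, 41.6142+5.0328i, -22.1142-10.9965i]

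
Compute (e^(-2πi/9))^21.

Since ω_9^9 = 1, powers reduce modulo 9.
21 mod 9 = 3
So ω_9^21 = ω_9^3 = e^(-2πi·3/9)

ω_9^21 = ω_9^3 = -0.5000-0.8660i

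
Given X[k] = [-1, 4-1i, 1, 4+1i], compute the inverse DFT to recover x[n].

x[n] = (1/4) Σ(k=0 to 3) X[k] · e^(2πikn/4)

Computing each x[n]:
x[0] = 2
x[1] = 0
x[2] = -2
x[3] = -1

x = [2, 0, -2, -1]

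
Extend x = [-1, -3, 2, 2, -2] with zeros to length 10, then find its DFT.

Original 5-point DFT: [-2, -5.7812+0.9511i, 4.2812+0.5878i, 4.2812-0.5878i, -5.7812-0.9511i]
Zero-padded 10-point DFT provides frequency interpolation.

DFT_10([x, 0, ...]) = [-2, -1.8090-0.8653i, -5.7812+0.9511i, -0.6910+7.1064i, 4.2812+0.5878i, 0, 4.2812-0.5878i, -0.6910-7.1064i, -5.7812-0.9511i, -1.8090+0.8653i]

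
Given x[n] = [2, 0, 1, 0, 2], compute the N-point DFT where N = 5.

X[k] = Σ(n=0 to 4) x[n] · ω_5^(nk)
where ω_5 = e^(-2πi/5)

Computing each X[k]:
X[0] = 5
X[1] = 1.8090+1.3143i
X[2] = 0.6910+2.1266i
X[3] = 0.6910-2.1266i
X[4] = 1.8090-1.3143i

X = [5, 1.8090+1.3143i, 0.6910+2.1266i, 0.6910-2.1266i, 1.8090-1.3143i]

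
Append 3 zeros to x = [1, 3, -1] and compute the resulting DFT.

Original 3-point DFT: [3, -3.4641i, 3.4641i]
Zero-padded 6-point DFT provides frequency interpolation.

DFT_6([x, 0, ...]) = [3, 3.0000-1.7321i, -3.4641i, -3, 3.4641i, 3.0000+1.7321i]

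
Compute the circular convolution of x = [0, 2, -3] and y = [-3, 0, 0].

(x ⊛ y)[n] = Σ(m=0 to 2) x[m] · y[(n-m) mod 3]

Computing each output sample:
(x ⊛ y)[0] = 0
(x ⊛ y)[1] = -6
(x ⊛ y)[2] = 9

x ⊛ y = [0, -6, 9]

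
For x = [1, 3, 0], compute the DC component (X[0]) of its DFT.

X[0] = Σ(n=0 to 2) x[n] · ω_3^0 = Σ x[n]
= (1) + (3) + (0)

X[0] = 4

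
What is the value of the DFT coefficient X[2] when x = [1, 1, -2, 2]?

X[2] = Σ(n=0 to 3) x[n] · ω_4^(2n) where ω_4 = e^(-2πi/4)
= (1)·ω_4^0 + (1)·ω_4^2 + (-2)·ω_4^4 + (2)·ω_4^6

X[2] = -4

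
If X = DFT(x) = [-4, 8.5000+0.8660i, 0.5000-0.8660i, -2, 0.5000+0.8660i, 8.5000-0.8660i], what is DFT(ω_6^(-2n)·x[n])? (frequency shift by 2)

Modulation property: DFT(ω_6^(-2n)·x[n]) = X[(k-2) mod 6], so circularly shift X by 2 positions.

X[k-2] = [0.5000+0.8660i, 8.5000-0.8660i, -4, 8.5000+0.8660i, 0.5000-0.8660i, -2]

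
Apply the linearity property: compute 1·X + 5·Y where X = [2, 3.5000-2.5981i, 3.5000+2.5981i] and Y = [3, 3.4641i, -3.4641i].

By linearity: DFT(1x + 5y) = 1·DFT(x) + 5·DFT(y)
= 1·[2, 3.5000-2.5981i, 3.5000+2.5981i] + 5·[3, 3.4641i, -3.4641i]

Computing element-wise:
Z[0] = 1·(2) + 5·(3) = 17
Z[1] = 1·(3.5000-2.5981i) + 5·(3.4641i) = 3.5000+14.7224i
Z[2] = 1·(3.5000+2.5981i) + 5·(-3.4641i) = 3.5000-14.7224i

DFT(1x + 5y) = 1·X + 5·Y = [17, 3.5000+14.7224i, 3.5000-14.7224i]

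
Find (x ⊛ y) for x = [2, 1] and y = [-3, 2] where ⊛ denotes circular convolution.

(x ⊛ y)[n] = Σ(m=0 to 1) x[m] · y[(n-m) mod 2]

Computing each output sample:
(x ⊛ y)[0] = -4
(x ⊛ y)[1] = 1

x ⊛ y = [-4, 1]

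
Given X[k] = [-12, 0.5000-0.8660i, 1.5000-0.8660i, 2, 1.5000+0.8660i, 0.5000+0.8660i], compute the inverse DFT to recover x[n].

x[n] = (1/6) Σ(k=0 to 5) X[k] · e^(2πikn/6)

Computing each x[n]:
x[0] = -1
x[1] = -2
x[2] = -2
x[3] = -2
x[4] = -2
x[5] = -3

x = [-1, -2, -2, -2, -2, -3]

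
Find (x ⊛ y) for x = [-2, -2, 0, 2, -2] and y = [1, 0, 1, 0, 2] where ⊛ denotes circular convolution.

(x ⊛ y)[n] = Σ(m=0 to 4) x[m] · y[(n-m) mod 5]

Computing each output sample:
(x ⊛ y)[0] = -4
(x ⊛ y)[1] = -4
(x ⊛ y)[2] = 2
(x ⊛ y)[3] = -4
(x ⊛ y)[4] = -6

x ⊛ y = [-4, -4, 2, -4, -6]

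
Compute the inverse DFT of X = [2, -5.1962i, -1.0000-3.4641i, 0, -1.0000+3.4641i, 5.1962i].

x[n] = (1/6) Σ(k=0 to 5) X[k] · e^(2πikn/6)

Computing each x[n]:
x[0] = 0
x[1] = 3
x[2] = 1
x[3] = 0
x[4] = 0
x[5] = -2

x = [0, 3, 1, 0, 0, -2]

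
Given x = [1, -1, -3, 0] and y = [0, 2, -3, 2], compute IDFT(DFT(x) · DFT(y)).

(x ⊛ y)[n] = Σ(m=0 to 3) x[m] · y[(n-m) mod 4]

Computing each output sample:
(x ⊛ y)[0] = 7
(x ⊛ y)[1] = -4
(x ⊛ y)[2] = -5
(x ⊛ y)[3] = -1

x ⊛ y = [7, -4, -5, -1]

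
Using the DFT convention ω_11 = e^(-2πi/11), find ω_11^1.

ω_11^1 = e^(-2πi·1/11)
= cos(-2π·1/11) + i·sin(-2π·1/11)
= cos(-2π/11) + i·sin(-2π/11)

ω_11^1 = cos(-2π/11) + i·sin(-2π/11) = 0.8413-0.5406i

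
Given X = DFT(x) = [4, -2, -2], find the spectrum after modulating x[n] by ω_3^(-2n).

Modulation property: DFT(ω_3^(-2n)·x[n]) = X[(k-2) mod 3], so circularly shift X by 2 positions.

X[k-2] = [-2, -2, 4]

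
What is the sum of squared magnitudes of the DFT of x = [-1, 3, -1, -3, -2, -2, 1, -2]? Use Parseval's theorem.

Parseval: Σ|x[n]|² = (1/N)Σ|X[k]|², so Σ|X[k]|² = N·Σ|x[n]|² = 8·33.0000

Σ|X[k]|² = N·Σ|x[n]|² = 8·33.0000 = 264.0000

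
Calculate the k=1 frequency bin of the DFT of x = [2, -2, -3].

X[1] = Σ(n=0 to 2) x[n] · ω_3^(1n) where ω_3 = e^(-2πi/3)
= (2)·ω_3^0 + (-2)·ω_3^1 + (-3)·ω_3^2

X[1] = 4.5000-0.8660i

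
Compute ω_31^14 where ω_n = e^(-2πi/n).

ω_31^14 = e^(-2πi·14/31)
= cos(-2π·14/31) + i·sin(-2π·14/31)
= cos(-28π/31) + i·sin(-28π/31)

ω_31^14 = cos(-28π/31) + i·sin(-28π/31) = -0.9541-0.2994i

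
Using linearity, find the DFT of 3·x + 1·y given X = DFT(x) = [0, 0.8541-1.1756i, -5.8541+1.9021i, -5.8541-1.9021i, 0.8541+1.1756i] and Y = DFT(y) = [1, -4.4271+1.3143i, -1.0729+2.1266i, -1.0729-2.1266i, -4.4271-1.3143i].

By linearity: DFT(3x + 1y) = 3·DFT(x) + 1·DFT(y)
= 3·[0, 0.8541-1.1756i, -5.8541+1.9021i, -5.8541-1.9021i, 0.8541+1.1756i] + 1·[1, -4.4271+1.3143i, -1.0729+2.1266i, -1.0729-2.1266i, -4.4271-1.3143i]

Computing element-wise:
Z[0] = 3·(0) + 1·(1) = 1
Z[1] = 3·(0.8541-1.1756i) + 1·(-4.4271+1.3143i) = -1.8648-2.2125i
Z[2] = 3·(-5.8541+1.9021i) + 1·(-1.0729+2.1266i) = -18.6352+7.8329i
Z[3] = 3·(-5.8541-1.9021i) + 1·(-1.0729-2.1266i) = -18.6352-7.8329i
Z[4] = 3·(0.8541+1.1756i) + 1·(-4.4271-1.3143i) = -1.8648+2.2125i

DFT(3x + 1y) = 3·X + 1·Y = [1, -1.8648-2.2125i, -18.6352+7.8329i, -18.6352-7.8329i, -1.8648+2.2125i]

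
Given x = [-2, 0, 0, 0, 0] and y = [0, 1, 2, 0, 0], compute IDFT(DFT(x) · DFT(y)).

(x ⊛ y)[n] = Σ(m=0 to 4) x[m] · y[(n-m) mod 5]

Computing each output sample:
(x ⊛ y)[0] = 0
(x ⊛ y)[1] = -2
(x ⊛ y)[2] = -4
(x ⊛ y)[3] = 0
(x ⊛ y)[4] = 0

x ⊛ y = [0, -2, -4, 0, 0]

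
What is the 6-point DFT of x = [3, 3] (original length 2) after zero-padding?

Original 2-point DFT: [6, 0]
Zero-padded 6-point DFT provides frequency interpolation.

DFT_6([x, 0, ...]) = [6, 4.5000-2.5981i, 1.5000-2.5981i, 0, 1.5000+2.5981i, 4.5000+2.5981i]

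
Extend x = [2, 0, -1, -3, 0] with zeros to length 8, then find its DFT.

Original 5-point DFT: [-2, 5.2361-1.1756i, 0.7639+1.9021i, 0.7639-1.9021i, 5.2361+1.1756i]
Zero-padded 8-point DFT provides frequency interpolation.

DFT_8([x, 0, ...]) = [-2, 4.1213+3.1213i, 3-3i, -0.1213+1.1213i, 4, -0.1213-1.1213i, 3+3i, 4.1213-3.1213i]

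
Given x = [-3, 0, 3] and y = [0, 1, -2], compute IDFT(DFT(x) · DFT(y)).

(x ⊛ y)[n] = Σ(m=0 to 2) x[m] · y[(n-m) mod 3]

Computing each output sample:
(x ⊛ y)[0] = 3
(x ⊛ y)[1] = -9
(x ⊛ y)[2] = 6

x ⊛ y = [3, -9, 6]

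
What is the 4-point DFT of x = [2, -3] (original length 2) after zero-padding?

Original 2-point DFT: [-1, 5]
Zero-padded 4-point DFT provides frequency interpolation.

DFT_4([x, 0, ...]) = [-1, 2+3i, 5, 2-3i]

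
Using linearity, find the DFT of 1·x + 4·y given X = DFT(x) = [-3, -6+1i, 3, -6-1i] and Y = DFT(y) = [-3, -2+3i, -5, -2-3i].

By linearity: DFT(1x + 4y) = 1·DFT(x) + 4·DFT(y)
= 1·[-3, -6+1i, 3, -6-1i] + 4·[-3, -2+3i, -5, -2-3i]

Computing element-wise:
Z[0] = 1·(-3) + 4·(-3) = -15
Z[1] = 1·(-6+1i) + 4·(-2+3i) = -14+13i
Z[2] = 1·(3) + 4·(-5) = -17
Z[3] = 1·(-6-1i) + 4·(-2-3i) = -14-13i

DFT(1x + 4y) = 1·X + 4·Y = [-15, -14+13i, -17, -14-13i]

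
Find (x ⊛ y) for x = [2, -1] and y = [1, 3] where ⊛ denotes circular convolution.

(x ⊛ y)[n] = Σ(m=0 to 1) x[m] · y[(n-m) mod 2]

Computing each output sample:
(x ⊛ y)[0] = -1
(x ⊛ y)[1] = 5

x ⊛ y = [-1, 5]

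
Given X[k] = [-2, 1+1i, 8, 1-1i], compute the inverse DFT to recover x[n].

x[n] = (1/4) Σ(k=0 to 3) X[k] · e^(2πikn/4)

Computing each x[n]:
x[0] = 2
x[1] = -3
x[2] = 1
x[3] = -2

x = [2, -3, 1, -2]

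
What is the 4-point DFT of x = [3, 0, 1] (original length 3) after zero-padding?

Original 3-point DFT: [4, 2.5000+0.8660i, 2.5000-0.8660i]
Zero-padded 4-point DFT provides frequency interpolation.

DFT_4([x, 0, ...]) = [4, 2, 4, 2]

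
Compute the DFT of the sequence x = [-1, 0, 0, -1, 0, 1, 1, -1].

X[k] = Σ(n=0 to 7) x[n] · ω_8^(nk)
where ω_8 = e^(-2πi/8)

Computing each X[k]:
X[0] = -1
X[1] = -1.7071+1.7071i
X[2] = -2-3i
X[3] = -0.2929-0.2929i
X[4] = 1
X[5] = -0.2929+0.2929i
X[6] = -2+3i
X[7] = -1.7071-1.7071i

X = [-1, -1.7071+1.7071i, -2-3i, -0.2929-0.2929i, 1, -0.2929+0.2929i, -2+3i, -1.7071-1.7071i]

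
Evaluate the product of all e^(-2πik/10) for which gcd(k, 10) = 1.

The primitive 10th roots of unity are ω_10^k for k coprime to 10: k ∈ {1, 3, 7, 9}
Their product equals the constant term of the cyclotomic polynomial Φ_10(x) up to sign.
For n ≥ 3, the product of all primitive nth roots of unity is 1. (For n=1 it is 1; for n=2 it is -1.)

1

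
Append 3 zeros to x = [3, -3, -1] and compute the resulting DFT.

Original 3-point DFT: [-1, 5.0000+1.7321i, 5.0000-1.7321i]
Zero-padded 6-point DFT provides frequency interpolation.

DFT_6([x, 0, ...]) = [-1, 2.0000+3.4641i, 5.0000+1.7321i, 5, 5.0000-1.7321i, 2.0000-3.4641i]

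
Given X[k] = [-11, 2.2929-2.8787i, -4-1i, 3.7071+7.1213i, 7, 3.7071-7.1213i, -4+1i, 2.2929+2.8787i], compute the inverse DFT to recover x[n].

x[n] = (1/8) Σ(k=0 to 7) X[k] · e^(2πikn/8)

Computing each x[n]:
x[0] = 0
x[1] = -3
x[2] = 3
x[3] = -3
x[4] = -3
x[5] = -1
x[6] = -2
x[7] = -2

x = [0, -3, 3, -3, -3, -1, -2, -2]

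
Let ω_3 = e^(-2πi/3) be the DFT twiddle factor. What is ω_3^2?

ω_3^2 = e^(-2πi·2/3)
= cos(-2π·2/3) + i·sin(-2π·2/3)
= cos(-4π/3) + i·sin(-4π/3)

ω_3^2 = cos(-4π/3) + i·sin(-4π/3) = -0.5000+0.8660i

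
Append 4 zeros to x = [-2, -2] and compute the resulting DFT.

Original 2-point DFT: [-4, 0]
Zero-padded 6-point DFT provides frequency interpolation.

DFT_6([x, 0, ...]) = [-4, -3.0000+1.7321i, -1.0000+1.7321i, 0, -1.0000-1.7321i, -3.0000-1.7321i]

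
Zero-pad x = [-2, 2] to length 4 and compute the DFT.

Original 2-point DFT: [0, -4]
Zero-padded 4-point DFT provides frequency interpolation.

DFT_4([x, 0, ...]) = [0, -2-2i, -4, -2+2i]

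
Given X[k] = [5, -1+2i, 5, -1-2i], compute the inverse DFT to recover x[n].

x[n] = (1/4) Σ(k=0 to 3) X[k] · e^(2πikn/4)

Computing each x[n]:
x[0] = 2
x[1] = -1
x[2] = 3
x[3] = 1

x = [2, -1, 3, 1]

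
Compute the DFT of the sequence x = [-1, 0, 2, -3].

X[k] = Σ(n=0 to 3) x[n] · ω_4^(nk)
where ω_4 = e^(-2πi/4)

Computing each X[k]:
X[0] = -2
X[1] = -3-3i
X[2] = 4
X[3] = -3+3i

X = [-2, -3-3i, 4, -3+3i]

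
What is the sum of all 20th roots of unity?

Sum of all nth roots of unity equals 0 for n > 1 (geometric series with r ≠ 1).

0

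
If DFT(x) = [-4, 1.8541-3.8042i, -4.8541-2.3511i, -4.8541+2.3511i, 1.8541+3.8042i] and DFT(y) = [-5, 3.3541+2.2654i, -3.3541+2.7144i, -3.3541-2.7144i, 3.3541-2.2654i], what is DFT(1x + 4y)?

By linearity: DFT(1x + 4y) = 1·DFT(x) + 4·DFT(y)
= 1·[-4, 1.8541-3.8042i, -4.8541-2.3511i, -4.8541+2.3511i, 1.8541+3.8042i] + 4·[-5, 3.3541+2.2654i, -3.3541+2.7144i, -3.3541-2.7144i, 3.3541-2.2654i]

Computing element-wise:
Z[0] = 1·(-4) + 4·(-5) = -24
Z[1] = 1·(1.8541-3.8042i) + 4·(3.3541+2.2654i) = 15.2705+5.2574i
Z[2] = 1·(-4.8541-2.3511i) + 4·(-3.3541+2.7144i) = -18.2705+8.5065i
Z[3] = 1·(-4.8541+2.3511i) + 4·(-3.3541-2.7144i) = -18.2705-8.5065i
Z[4] = 1·(1.8541+3.8042i) + 4·(3.3541-2.2654i) = 15.2705-5.2574i

DFT(1x + 4y) = 1·X + 4·Y = [-24, 15.2705+5.2574i, -18.2705+8.5065i, -18.2705-8.5065i, 15.2705-5.2574i]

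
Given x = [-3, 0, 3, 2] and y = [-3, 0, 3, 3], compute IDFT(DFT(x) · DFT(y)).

(x ⊛ y)[n] = Σ(m=0 to 3) x[m] · y[(n-m) mod 4]

Computing each output sample:
(x ⊛ y)[0] = 18
(x ⊛ y)[1] = 15
(x ⊛ y)[2] = -12
(x ⊛ y)[3] = -15

x ⊛ y = [18, 15, -12, -15]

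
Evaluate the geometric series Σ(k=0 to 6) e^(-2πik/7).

Sum of all nth roots of unity equals 0 for n > 1 (geometric series with r ≠ 1).

0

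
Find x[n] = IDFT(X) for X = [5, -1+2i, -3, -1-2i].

x[n] = (1/4) Σ(k=0 to 3) X[k] · e^(2πikn/4)

Computing each x[n]:
x[0] = 0
x[1] = 1
x[2] = 1
x[3] = 3

x = [0, 1, 1, 3]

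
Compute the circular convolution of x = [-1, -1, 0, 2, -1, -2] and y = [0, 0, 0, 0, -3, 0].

(x ⊛ y)[n] = Σ(m=0 to 5) x[m] · y[(n-m) mod 6]

Computing each output sample:
(x ⊛ y)[0] = 0
(x ⊛ y)[1] = -6
(x ⊛ y)[2] = 3
(x ⊛ y)[3] = 6
(x ⊛ y)[4] = 3
(x ⊛ y)[5] = 3

x ⊛ y = [0, -6, 3, 6, 3, 3]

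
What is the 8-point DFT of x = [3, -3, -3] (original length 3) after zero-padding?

Original 3-point DFT: [-3, 6, 6]
Zero-padded 8-point DFT provides frequency interpolation.

DFT_8([x, 0, ...]) = [-3, 0.8787+5.1213i, 6+3i, 5.1213-0.8787i, 3, 5.1213+0.8787i, 6-3i, 0.8787-5.1213i]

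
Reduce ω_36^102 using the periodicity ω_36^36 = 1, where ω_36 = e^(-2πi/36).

Since ω_36^36 = 1, powers reduce modulo 36.
102 mod 36 = 30
So ω_36^102 = ω_36^30 = e^(-2πi·30/36)

ω_36^102 = ω_36^30 = 0.5000+0.8660i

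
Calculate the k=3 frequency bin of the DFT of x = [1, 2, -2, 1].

X[3] = Σ(n=0 to 3) x[n] · ω_4^(3n) where ω_4 = e^(-2πi/4)
= (1)·ω_4^0 + (2)·ω_4^3 + (-2)·ω_4^6 + (1)·ω_4^9

X[3] = 3+1i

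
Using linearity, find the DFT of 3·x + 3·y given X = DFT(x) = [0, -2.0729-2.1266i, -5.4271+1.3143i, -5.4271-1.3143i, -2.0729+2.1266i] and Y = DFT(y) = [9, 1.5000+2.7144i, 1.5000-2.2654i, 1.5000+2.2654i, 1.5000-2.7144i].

By linearity: DFT(3x + 3y) = 3·DFT(x) + 3·DFT(y)
= 3·[0, -2.0729-2.1266i, -5.4271+1.3143i, -5.4271-1.3143i, -2.0729+2.1266i] + 3·[9, 1.5000+2.7144i, 1.5000-2.2654i, 1.5000+2.2654i, 1.5000-2.7144i]

Computing element-wise:
Z[0] = 3·(0) + 3·(9) = 27
Z[1] = 3·(-2.0729-2.1266i) + 3·(1.5000+2.7144i) = -1.7187+1.7634i
Z[2] = 3·(-5.4271+1.3143i) + 3·(1.5000-2.2654i) = -11.7813-2.8533i
Z[3] = 3·(-5.4271-1.3143i) + 3·(1.5000+2.2654i) = -11.7813+2.8533i
Z[4] = 3·(-2.0729+2.1266i) + 3·(1.5000-2.7144i) = -1.7187-1.7634i

DFT(3x + 3y) = 3·X + 3·Y = [27, -1.7187+1.7634i, -11.7813-2.8533i, -11.7813+2.8533i, -1.7187-1.7634i]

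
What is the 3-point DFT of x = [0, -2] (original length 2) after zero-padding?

Original 2-point DFT: [-2, 2]
Zero-padded 3-point DFT provides frequency interpolation.

DFT_3([x, 0, ...]) = [-2, 1.0000+1.7321i, 1.0000-1.7321i]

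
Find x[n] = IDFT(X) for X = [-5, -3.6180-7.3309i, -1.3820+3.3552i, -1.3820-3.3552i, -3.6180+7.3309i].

x[n] = (1/5) Σ(k=0 to 4) X[k] · e^(2πikn/5)

Computing each x[n]:
x[0] = -3
x[1] = 1
x[2] = 3
x[3] = -3
x[4] = -3

x = [-3, 1, 3, -3, -3]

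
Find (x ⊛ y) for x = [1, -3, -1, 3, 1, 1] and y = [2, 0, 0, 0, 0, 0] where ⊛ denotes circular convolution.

(x ⊛ y)[n] = Σ(m=0 to 5) x[m] · y[(n-m) mod 6]

Computing each output sample:
(x ⊛ y)[0] = 2
(x ⊛ y)[1] = -6
(x ⊛ y)[2] = -2
(x ⊛ y)[3] = 6
(x ⊛ y)[4] = 2
(x ⊛ y)[5] = 2

x ⊛ y = [2, -6, -2, 6, 2, 2]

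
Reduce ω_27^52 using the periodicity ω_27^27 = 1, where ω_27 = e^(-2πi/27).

Since ω_27^27 = 1, powers reduce modulo 27.
52 mod 27 = 25
So ω_27^52 = ω_27^25 = e^(-2πi·25/27)

ω_27^52 = ω_27^25 = 0.8936+0.4488i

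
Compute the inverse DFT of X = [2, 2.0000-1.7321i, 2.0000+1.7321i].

x[n] = (1/3) Σ(k=0 to 2) X[k] · e^(2πikn/3)

Computing each x[n]:
x[0] = 2
x[1] = 1
x[2] = -1

x = [2, 1, -1]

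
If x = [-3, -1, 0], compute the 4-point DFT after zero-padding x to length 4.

Original 3-point DFT: [-4, -2.5000+0.8660i, -2.5000-0.8660i]
Zero-padded 4-point DFT provides frequency interpolation.

DFT_4([x, 0, ...]) = [-4, -3+1i, -2, -3-1i]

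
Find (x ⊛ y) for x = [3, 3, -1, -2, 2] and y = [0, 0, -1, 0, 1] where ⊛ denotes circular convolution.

(x ⊛ y)[n] = Σ(m=0 to 4) x[m] · y[(n-m) mod 5]

Computing each output sample:
(x ⊛ y)[0] = 5
(x ⊛ y)[1] = -3
(x ⊛ y)[2] = -5
(x ⊛ y)[3] = -1
(x ⊛ y)[4] = 4

x ⊛ y = [5, -3, -5, -1, 4]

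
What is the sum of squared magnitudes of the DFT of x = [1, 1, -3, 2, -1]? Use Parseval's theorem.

Parseval: Σ|x[n]|² = (1/N)Σ|X[k]|², so Σ|X[k]|² = N·Σ|x[n]|² = 5·16.0000

Σ|X[k]|² = N·Σ|x[n]|² = 5·16.0000 = 80.0000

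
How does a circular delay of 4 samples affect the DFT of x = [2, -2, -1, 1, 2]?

Time shift by 4: X_shifted[k] = ω_5^(4k) · X[k]
Shifted x = [-2, -1, 1, 2, 2]

DFT(x[n-4]) = [2, -4.1180+3.4410i, -1.8820+0.8123i, -1.8820-0.8123i, -4.1180-3.4410i]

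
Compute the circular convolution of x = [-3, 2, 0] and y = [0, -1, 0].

(x ⊛ y)[n] = Σ(m=0 to 2) x[m] · y[(n-m) mod 3]

Computing each output sample:
(x ⊛ y)[0] = 0
(x ⊛ y)[1] = 3
(x ⊛ y)[2] = -2

x ⊛ y = [0, 3, -2]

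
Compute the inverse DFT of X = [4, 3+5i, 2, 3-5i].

x[n] = (1/4) Σ(k=0 to 3) X[k] · e^(2πikn/4)

Computing each x[n]:
x[0] = 3
x[1] = -2
x[2] = 0
x[3] = 3

x = [3, -2, 0, 3]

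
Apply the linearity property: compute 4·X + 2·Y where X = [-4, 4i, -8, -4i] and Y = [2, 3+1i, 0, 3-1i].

By linearity: DFT(4x + 2y) = 4·DFT(x) + 2·DFT(y)
= 4·[-4, 4i, -8, -4i] + 2·[2, 3+1i, 0, 3-1i]

Computing element-wise:
Z[0] = 4·(-4) + 2·(2) = -12
Z[1] = 4·(4i) + 2·(3+1i) = 6+18i
Z[2] = 4·(-8) + 2·(0) = -32
Z[3] = 4·(-4i) + 2·(3-1i) = 6-18i

DFT(4x + 2y) = 4·X + 2·Y = [-12, 6+18i, -32, 6-18i]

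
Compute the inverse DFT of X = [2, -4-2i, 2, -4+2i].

x[n] = (1/4) Σ(k=0 to 3) X[k] · e^(2πikn/4)

Computing each x[n]:
x[0] = -1
x[1] = 1
x[2] = 3
x[3] = -1

x = [-1, 1, 3, -1]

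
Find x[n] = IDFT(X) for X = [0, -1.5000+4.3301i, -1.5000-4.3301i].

x[n] = (1/3) Σ(k=0 to 2) X[k] · e^(2πikn/3)

Computing each x[n]:
x[0] = -1
x[1] = -2
x[2] = 3

x = [-1, -2, 3]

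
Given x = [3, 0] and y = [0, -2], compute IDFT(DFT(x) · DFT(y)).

(x ⊛ y)[n] = Σ(m=0 to 1) x[m] · y[(n-m) mod 2]

Computing each output sample:
(x ⊛ y)[0] = 0
(x ⊛ y)[1] = -6

x ⊛ y = [0, -6]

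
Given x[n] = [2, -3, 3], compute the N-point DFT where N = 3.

X[k] = Σ(n=0 to 2) x[n] · ω_3^(nk)
where ω_3 = e^(-2πi/3)

Computing each X[k]:
X[0] = 2
X[1] = 2.0000+5.1962i
X[2] = 2.0000-5.1962i

X = [2, 2.0000+5.1962i, 2.0000-5.1962i]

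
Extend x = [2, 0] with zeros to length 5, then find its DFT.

Original 2-point DFT: [2, 2]
Zero-padded 5-point DFT provides frequency interpolation.

DFT_5([x, 0, ...]) = [2, 2, 2, 2, 2]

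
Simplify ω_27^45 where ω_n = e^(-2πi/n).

Since ω_27^27 = 1, powers reduce modulo 27.
45 mod 27 = 18
So ω_27^45 = ω_27^18 = e^(-2πi·18/27)

ω_27^45 = ω_27^18 = -0.5000+0.8660i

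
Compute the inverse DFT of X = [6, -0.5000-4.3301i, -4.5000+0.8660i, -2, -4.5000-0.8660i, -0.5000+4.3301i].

x[n] = (1/6) Σ(k=0 to 5) X[k] · e^(2πikn/6)

Computing each x[n]:
x[0] = -1
x[1] = 3
x[2] = 3
x[3] = 0
x[4] = 0
x[5] = 1

x = [-1, 3, 3, 0, 0, 1]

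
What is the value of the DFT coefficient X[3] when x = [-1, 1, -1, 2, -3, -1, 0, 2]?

X[3] = Σ(n=0 to 7) x[n] · ω_8^(3n) where ω_8 = e^(-2πi/8)
= (-1)·ω_8^0 + (1)·ω_8^3 + (-1)·ω_8^6 + (2)·ω_8^9 + (-3)·ω_8^12 + (-1)·ω_8^15 + (0)·ω_8^18 + (2)·ω_8^21

X[3] = 0.5858-2.4142i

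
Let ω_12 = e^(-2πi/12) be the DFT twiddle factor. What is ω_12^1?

ω_12^1 = e^(-2πi·1/12)
= cos(-2π·1/12) + i·sin(-2π·1/12)
= cos(-2π/12) + i·sin(-2π/12)

ω_12^1 = cos(-2π/12) + i·sin(-2π/12) = 0.8660-0.5000i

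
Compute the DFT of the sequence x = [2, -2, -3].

X[k] = Σ(n=0 to 2) x[n] · ω_3^(nk)
where ω_3 = e^(-2πi/3)

Computing each X[k]:
X[0] = -3
X[1] = 4.5000-0.8660i
X[2] = 4.5000+0.8660i

X = [-3, 4.5000-0.8660i, 4.5000+0.8660i]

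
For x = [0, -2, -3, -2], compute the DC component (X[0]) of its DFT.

X[0] = Σ(n=0 to 3) x[n] · ω_4^0 = Σ x[n]
= (0) + (-2) + (-3) + (-2)

X[0] = -7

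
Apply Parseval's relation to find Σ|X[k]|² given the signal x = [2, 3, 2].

Parseval: Σ|x[n]|² = (1/N)Σ|X[k]|², so Σ|X[k]|² = N·Σ|x[n]|² = 3·17.0000

Σ|X[k]|² = N·Σ|x[n]|² = 3·17.0000 = 51.0000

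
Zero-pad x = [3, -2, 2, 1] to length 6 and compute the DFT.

Original 4-point DFT: [4, 1+3i, 6, 1-3i]
Zero-padded 6-point DFT provides frequency interpolation.

DFT_6([x, 0, ...]) = [4, 0, 4.0000+3.4641i, 6, 4.0000-3.4641i, 0]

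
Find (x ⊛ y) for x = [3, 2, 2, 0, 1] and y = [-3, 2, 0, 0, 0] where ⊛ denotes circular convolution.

(x ⊛ y)[n] = Σ(m=0 to 4) x[m] · y[(n-m) mod 5]

Computing each output sample:
(x ⊛ y)[0] = -7
(x ⊛ y)[1] = 0
(x ⊛ y)[2] = -2
(x ⊛ y)[3] = 4
(x ⊛ y)[4] = -3

x ⊛ y = [-7, 0, -2, 4, -3]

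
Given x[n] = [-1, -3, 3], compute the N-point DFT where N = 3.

X[k] = Σ(n=0 to 2) x[n] · ω_3^(nk)
where ω_3 = e^(-2πi/3)

Computing each X[k]:
X[0] = -1
X[1] = -1.0000+5.1962i
X[2] = -1.0000-5.1962i

X = [-1, -1.0000+5.1962i, -1.0000-5.1962i]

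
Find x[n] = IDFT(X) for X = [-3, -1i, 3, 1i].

x[n] = (1/4) Σ(k=0 to 3) X[k] · e^(2πikn/4)

Computing each x[n]:
x[0] = 0
x[1] = -1
x[2] = 0
x[3] = -2

x = [0, -1, 0, -2]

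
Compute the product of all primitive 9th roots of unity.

The primitive 9th roots of unity are ω_9^k for k coprime to 9: k ∈ {1, 2, 4, 5, 7, 8}
Their product equals the constant term of the cyclotomic polynomial Φ_9(x) up to sign.
For n ≥ 3, the product of all primitive nth roots of unity is 1. (For n=1 it is 1; for n=2 it is -1.)

1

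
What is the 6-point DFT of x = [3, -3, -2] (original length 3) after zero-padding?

Original 3-point DFT: [-2, 5.5000+0.8660i, 5.5000-0.8660i]
Zero-padded 6-point DFT provides frequency interpolation.

DFT_6([x, 0, ...]) = [-2, 2.5000+4.3301i, 5.5000+0.8660i, 4, 5.5000-0.8660i, 2.5000-4.3301i]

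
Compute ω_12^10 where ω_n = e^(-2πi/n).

ω_12^10 = e^(-2πi·10/12)
= cos(-2π·10/12) + i·sin(-2π·10/12)
= cos(-20π/12) + i·sin(-20π/12)

ω_12^10 = cos(-20π/12) + i·sin(-20π/12) = 0.5000+0.8660i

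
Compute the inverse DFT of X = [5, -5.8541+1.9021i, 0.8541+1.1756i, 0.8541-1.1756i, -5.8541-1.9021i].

x[n] = (1/5) Σ(k=0 to 4) X[k] · e^(2πikn/5)

Computing each x[n]:
x[0] = -1
x[1] = -1
x[2] = 3
x[3] = 3
x[4] = 1

x = [-1, -1, 3, 3, 1]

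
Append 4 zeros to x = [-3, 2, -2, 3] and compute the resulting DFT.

Original 4-point DFT: [0, -1+1i, -10, -1-1i]
Zero-padded 8-point DFT provides frequency interpolation.

DFT_8([x, 0, ...]) = [0, -3.7071-1.5355i, -1+1i, -2.2929-5.5355i, -10, -2.2929+5.5355i, -1-1i, -3.7071+1.5355i]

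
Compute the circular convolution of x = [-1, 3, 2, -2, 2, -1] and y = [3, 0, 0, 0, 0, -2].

(x ⊛ y)[n] = Σ(m=0 to 5) x[m] · y[(n-m) mod 6]

Computing each output sample:
(x ⊛ y)[0] = -9
(x ⊛ y)[1] = 5
(x ⊛ y)[2] = 10
(x ⊛ y)[3] = -10
(x ⊛ y)[4] = 8
(x ⊛ y)[5] = -1

x ⊛ y = [-9, 5, 10, -10, 8, -1]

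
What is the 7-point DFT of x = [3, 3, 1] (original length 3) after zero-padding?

Original 3-point DFT: [7, 1.0000-1.7321i, 1.0000+1.7321i]
Zero-padded 7-point DFT provides frequency interpolation.

DFT_7([x, 0, ...]) = [7, 4.6479-3.3204i, 1.4315-2.4909i, 0.9206-0.5198i, 0.9206+0.5198i, 1.4315+2.4909i, 4.6479+3.3204i]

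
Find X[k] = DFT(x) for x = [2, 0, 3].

X[k] = Σ(n=0 to 2) x[n] · ω_3^(nk)
where ω_3 = e^(-2πi/3)

Computing each X[k]:
X[0] = 5
X[1] = 0.5000+2.5981i
X[2] = 0.5000-2.5981i

X = [5, 0.5000+2.5981i, 0.5000-2.5981i]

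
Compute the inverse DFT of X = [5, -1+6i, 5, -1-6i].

x[n] = (1/4) Σ(k=0 to 3) X[k] · e^(2πikn/4)

Computing each x[n]:
x[0] = 2
x[1] = -3
x[2] = 3
x[3] = 3

x = [2, -3, 3, 3]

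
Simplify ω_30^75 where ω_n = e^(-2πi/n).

Since ω_30^30 = 1, powers reduce modulo 30.
75 mod 30 = 15
So ω_30^75 = ω_30^15 = e^(-2πi·15/30)

ω_30^75 = ω_30^15 = -1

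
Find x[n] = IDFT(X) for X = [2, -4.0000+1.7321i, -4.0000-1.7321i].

x[n] = (1/3) Σ(k=0 to 2) X[k] · e^(2πikn/3)

Computing each x[n]:
x[0] = -2
x[1] = 1
x[2] = 3

x = [-2, 1, 3]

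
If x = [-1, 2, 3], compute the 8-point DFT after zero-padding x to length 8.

Original 3-point DFT: [4, -3.5000+0.8660i, -3.5000-0.8660i]
Zero-padded 8-point DFT provides frequency interpolation.

DFT_8([x, 0, ...]) = [4, 0.4142-4.4142i, -4-2i, -2.4142+1.5858i, 0, -2.4142-1.5858i, -4+2i, 0.4142+4.4142i]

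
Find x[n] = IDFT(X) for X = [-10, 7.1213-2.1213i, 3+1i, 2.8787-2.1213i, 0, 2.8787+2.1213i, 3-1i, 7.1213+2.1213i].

x[n] = (1/8) Σ(k=0 to 7) X[k] · e^(2πikn/8)

Computing each x[n]:
x[0] = 2
x[1] = 0
x[2] = -2
x[3] = -1
x[4] = -3
x[5] = -3
x[6] = -2
x[7] = -1

x = [2, 0, -2, -1, -3, -3, -2, -1]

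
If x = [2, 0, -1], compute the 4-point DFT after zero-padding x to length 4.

Original 3-point DFT: [1, 2.5000-0.8660i, 2.5000+0.8660i]
Zero-padded 4-point DFT provides frequency interpolation.

DFT_4([x, 0, ...]) = [1, 3, 1, 3]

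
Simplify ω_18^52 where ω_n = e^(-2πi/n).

Since ω_18^18 = 1, powers reduce modulo 18.
52 mod 18 = 16
So ω_18^52 = ω_18^16 = e^(-2πi·16/18)

ω_18^52 = ω_18^16 = 0.7660+0.6428i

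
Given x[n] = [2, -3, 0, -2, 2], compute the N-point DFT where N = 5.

X[k] = Σ(n=0 to 4) x[n] · ω_5^(nk)
where ω_5 = e^(-2πi/5)

Computing each X[k]:
X[0] = -1
X[1] = 3.3090+3.5797i
X[2] = 2.1910+4.8410i
X[3] = 2.1910-4.8410i
X[4] = 3.3090-3.5797i

X = [-1, 3.3090+3.5797i, 2.1910+4.8410i, 2.1910-4.8410i, 3.3090-3.5797i]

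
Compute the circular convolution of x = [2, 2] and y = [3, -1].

(x ⊛ y)[n] = Σ(m=0 to 1) x[m] · y[(n-m) mod 2]

Computing each output sample:
(x ⊛ y)[0] = 4
(x ⊛ y)[1] = 4

x ⊛ y = [4, 4]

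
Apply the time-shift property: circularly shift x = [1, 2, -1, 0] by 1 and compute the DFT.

Time shift by 1: X_shifted[k] = ω_4^(1k) · X[k]
Shifted x = [0, 1, 2, -1]

DFT(x[n-1]) = [2, -2-2i, 2, -2+2i]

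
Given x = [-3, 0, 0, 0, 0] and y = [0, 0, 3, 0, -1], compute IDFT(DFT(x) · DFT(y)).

(x ⊛ y)[n] = Σ(m=0 to 4) x[m] · y[(n-m) mod 5]

Computing each output sample:
(x ⊛ y)[0] = 0
(x ⊛ y)[1] = 0
(x ⊛ y)[2] = -9
(x ⊛ y)[3] = 0
(x ⊛ y)[4] = 3

x ⊛ y = [0, 0, -9, 0, 3]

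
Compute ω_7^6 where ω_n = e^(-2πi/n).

ω_7^6 = e^(-2πi·6/7)
= cos(-2π·6/7) + i·sin(-2π·6/7)
= cos(-12π/7) + i·sin(-12π/7)

ω_7^6 = cos(-12π/7) + i·sin(-12π/7) = 0.6235+0.7818i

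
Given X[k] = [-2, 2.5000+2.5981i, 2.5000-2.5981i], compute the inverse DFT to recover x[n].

x[n] = (1/3) Σ(k=0 to 2) X[k] · e^(2πikn/3)

Computing each x[n]:
x[0] = 1
x[1] = -3
x[2] = 0

x = [1, -3, 0]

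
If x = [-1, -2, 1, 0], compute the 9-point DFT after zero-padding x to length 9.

Original 4-point DFT: [-2, -2+2i, 2, -2-2i]
Zero-padded 9-point DFT provides frequency interpolation.

DFT_9([x, 0, ...]) = [-2, -2.3584+0.3008i, -2.2870+1.6276i, -0.5000+2.5981i, 1.6454+1.3268i, 1.6454-1.3268i, -0.5000-2.5981i, -2.2870-1.6276i, -2.3584-0.3008i]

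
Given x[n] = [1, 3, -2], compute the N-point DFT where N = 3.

X[k] = Σ(n=0 to 2) x[n] · ω_3^(nk)
where ω_3 = e^(-2πi/3)

Computing each X[k]:
X[0] = 2
X[1] = 0.5000-4.3301i
X[2] = 0.5000+4.3301i

X = [2, 0.5000-4.3301i, 0.5000+4.3301i]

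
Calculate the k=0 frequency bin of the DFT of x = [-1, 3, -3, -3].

X[0] = Σ(n=0 to 3) x[n] · ω_4^0 = Σ x[n]
= (-1) + (3) + (-3) + (-3)

X[0] = -4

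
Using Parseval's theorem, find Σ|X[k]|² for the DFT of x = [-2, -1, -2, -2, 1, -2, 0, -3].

Parseval: Σ|x[n]|² = (1/N)Σ|X[k]|², so Σ|X[k]|² = N·Σ|x[n]|² = 8·27.0000

Σ|X[k]|² = N·Σ|x[n]|² = 8·27.0000 = 216.0000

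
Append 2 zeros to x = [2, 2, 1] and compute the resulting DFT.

Original 3-point DFT: [5, 0.5000-0.8660i, 0.5000+0.8660i]
Zero-padded 5-point DFT provides frequency interpolation.

DFT_5([x, 0, ...]) = [5, 1.8090-2.4899i, 0.6910-0.2245i, 0.6910+0.2245i, 1.8090+2.4899i]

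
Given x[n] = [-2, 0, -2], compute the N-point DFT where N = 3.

X[k] = Σ(n=0 to 2) x[n] · ω_3^(nk)
where ω_3 = e^(-2πi/3)

Computing each X[k]:
X[0] = -4
X[1] = -1.0000-1.7321i
X[2] = -1.0000+1.7321i

X = [-4, -1.0000-1.7321i, -1.0000+1.7321i]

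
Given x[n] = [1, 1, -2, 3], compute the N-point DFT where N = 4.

X[k] = Σ(n=0 to 3) x[n] · ω_4^(nk)
where ω_4 = e^(-2πi/4)

Computing each X[k]:
X[0] = 3
X[1] = 3+2i
X[2] = -5
X[3] = 3-2i

X = [3, 3+2i, -5, 3-2i]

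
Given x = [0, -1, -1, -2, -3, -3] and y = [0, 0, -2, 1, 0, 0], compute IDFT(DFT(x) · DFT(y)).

(x ⊛ y)[n] = Σ(m=0 to 5) x[m] · y[(n-m) mod 6]

Computing each output sample:
(x ⊛ y)[0] = 4
(x ⊛ y)[1] = 3
(x ⊛ y)[2] = -3
(x ⊛ y)[3] = 2
(x ⊛ y)[4] = 1
(x ⊛ y)[5] = 3

x ⊛ y = [4, 3, -3, 2, 1, 3]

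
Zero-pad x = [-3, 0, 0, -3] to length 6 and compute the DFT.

Original 4-point DFT: [-6, -3-3i, 0, -3+3i]
Zero-padded 6-point DFT provides frequency interpolation.

DFT_6([x, 0, ...]) = [-6, 0, -6, 0, -6, 0]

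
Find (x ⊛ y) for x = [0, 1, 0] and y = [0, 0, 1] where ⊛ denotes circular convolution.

(x ⊛ y)[n] = Σ(m=0 to 2) x[m] · y[(n-m) mod 3]

Computing each output sample:
(x ⊛ y)[0] = 1
(x ⊛ y)[1] = 0
(x ⊛ y)[2] = 0

x ⊛ y = [1, 0, 0]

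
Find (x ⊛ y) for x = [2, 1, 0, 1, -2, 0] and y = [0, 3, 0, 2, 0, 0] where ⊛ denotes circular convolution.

(x ⊛ y)[n] = Σ(m=0 to 5) x[m] · y[(n-m) mod 6]

Computing each output sample:
(x ⊛ y)[0] = 2
(x ⊛ y)[1] = 2
(x ⊛ y)[2] = 3
(x ⊛ y)[3] = 4
(x ⊛ y)[4] = 5
(x ⊛ y)[5] = -6

x ⊛ y = [2, 2, 3, 4, 5, -6]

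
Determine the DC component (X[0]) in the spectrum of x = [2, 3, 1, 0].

X[0] = Σ(n=0 to 3) x[n] · ω_4^0 = Σ x[n]
= (2) + (3) + (1) + (0)

X[0] = 6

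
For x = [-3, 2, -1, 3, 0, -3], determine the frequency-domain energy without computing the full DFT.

Parseval: Σ|x[n]|² = (1/N)Σ|X[k]|², so Σ|X[k]|² = N·Σ|x[n]|² = 6·32.0000

Σ|X[k]|² = N·Σ|x[n]|² = 6·32.0000 = 192.0000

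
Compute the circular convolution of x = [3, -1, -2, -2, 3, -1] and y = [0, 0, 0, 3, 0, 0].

(x ⊛ y)[n] = Σ(m=0 to 5) x[m] · y[(n-m) mod 6]

Computing each output sample:
(x ⊛ y)[0] = -6
(x ⊛ y)[1] = 9
(x ⊛ y)[2] = -3
(x ⊛ y)[3] = 9
(x ⊛ y)[4] = -3
(x ⊛ y)[5] = -6

x ⊛ y = [-6, 9, -3, 9, -3, -6]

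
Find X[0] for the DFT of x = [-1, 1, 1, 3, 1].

X[0] = Σ(n=0 to 4) x[n] · ω_5^0 = Σ x[n]
= (-1) + (1) + (1) + (3) + (1)

X[0] = 5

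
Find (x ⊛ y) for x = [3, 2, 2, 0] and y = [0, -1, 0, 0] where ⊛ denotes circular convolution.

(x ⊛ y)[n] = Σ(m=0 to 3) x[m] · y[(n-m) mod 4]

Computing each output sample:
(x ⊛ y)[0] = 0
(x ⊛ y)[1] = -3
(x ⊛ y)[2] = -2
(x ⊛ y)[3] = -2

x ⊛ y = [0, -3, -2, -2]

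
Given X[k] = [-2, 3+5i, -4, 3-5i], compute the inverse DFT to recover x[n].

x[n] = (1/4) Σ(k=0 to 3) X[k] · e^(2πikn/4)

Computing each x[n]:
x[0] = 0
x[1] = -2
x[2] = -3
x[3] = 3

x = [0, -2, -3, 3]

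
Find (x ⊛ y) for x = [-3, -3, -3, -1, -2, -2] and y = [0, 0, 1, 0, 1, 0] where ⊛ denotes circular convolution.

(x ⊛ y)[n] = Σ(m=0 to 5) x[m] · y[(n-m) mod 6]

Computing each output sample:
(x ⊛ y)[0] = -5
(x ⊛ y)[1] = -3
(x ⊛ y)[2] = -5
(x ⊛ y)[3] = -5
(x ⊛ y)[4] = -6
(x ⊛ y)[5] = -4

x ⊛ y = [-5, -3, -5, -5, -6, -4]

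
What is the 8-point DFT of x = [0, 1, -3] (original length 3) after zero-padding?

Original 3-point DFT: [-2, 1.0000-3.4641i, 1.0000+3.4641i]
Zero-padded 8-point DFT provides frequency interpolation.

DFT_8([x, 0, ...]) = [-2, 0.7071+2.2929i, 3-1i, -0.7071-3.7071i, -4, -0.7071+3.7071i, 3+1i, 0.7071-2.2929i]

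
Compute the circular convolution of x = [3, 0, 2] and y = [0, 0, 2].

(x ⊛ y)[n] = Σ(m=0 to 2) x[m] · y[(n-m) mod 3]

Computing each output sample:
(x ⊛ y)[0] = 0
(x ⊛ y)[1] = 4
(x ⊛ y)[2] = 6

x ⊛ y = [0, 4, 6]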